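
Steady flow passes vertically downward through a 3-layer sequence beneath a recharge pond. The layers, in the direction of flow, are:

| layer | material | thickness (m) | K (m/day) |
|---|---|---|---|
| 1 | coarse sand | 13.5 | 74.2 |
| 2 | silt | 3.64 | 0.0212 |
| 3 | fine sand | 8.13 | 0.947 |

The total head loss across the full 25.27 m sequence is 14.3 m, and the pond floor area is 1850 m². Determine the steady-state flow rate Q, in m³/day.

Flow is perpendicular to layering, so the layers act in series and the equivalent K is the thickness-weighted harmonic mean.
Total thickness L = 13.5 + 3.64 + 8.13 = 25.27 m.
Σ(b_i/K_i) = 13.5/74.2 + 3.64/0.0212 + 8.13/0.947 = 180.5 d.
K_eq = L / Σ(b_i/K_i) = 25.27 / 180.5 = 0.1400 m/day.
Q = K_eq · A · (Δh/L) = 0.1400 × 1850 × (14.3/25.27) = 146.6 m³/day.

147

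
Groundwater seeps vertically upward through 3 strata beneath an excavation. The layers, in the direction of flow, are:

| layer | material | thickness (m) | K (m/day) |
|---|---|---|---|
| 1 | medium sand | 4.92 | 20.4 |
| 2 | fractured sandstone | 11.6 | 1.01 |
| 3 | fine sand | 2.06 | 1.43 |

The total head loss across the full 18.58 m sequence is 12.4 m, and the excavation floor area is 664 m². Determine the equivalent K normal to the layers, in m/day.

1.41

Flow is perpendicular to layering, so the layers act in series and the equivalent K is the thickness-weighted harmonic mean.
Total thickness L = 4.92 + 11.6 + 2.06 = 18.58 m.
Σ(b_i/K_i) = 4.92/20.4 + 11.6/1.01 + 2.06/1.43 = 13.17 d.
K_eq = L / Σ(b_i/K_i) = 18.58 / 13.17 = 1.411 m/day.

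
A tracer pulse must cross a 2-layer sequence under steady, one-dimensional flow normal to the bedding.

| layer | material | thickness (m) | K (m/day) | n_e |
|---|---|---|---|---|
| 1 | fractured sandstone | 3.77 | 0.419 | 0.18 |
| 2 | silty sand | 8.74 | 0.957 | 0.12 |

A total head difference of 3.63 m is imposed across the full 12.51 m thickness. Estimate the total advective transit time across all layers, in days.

8.63

With flow normal to the layers, continuity requires the same specific discharge q through every layer.
Σ(b_i/K_i) = 3.77/0.419 + 8.74/0.957 = 18.13 d.
q = Δh / Σ(b_i/K_i) = 3.63 / 18.13 = 0.2002 m/day.
In each layer the seepage velocity is v_i = q/n_i, so the layer transit time is t_i = b_i·n_i / q:
  layer 1 (fractured sandstone): t_1 = 3.77 × 0.18 / 0.2002 = 3.389 d
  layer 2 (silty sand): t_2 = 8.74 × 0.12 / 0.2002 = 5.238 d
Total t = Σ t_i = 8.628 days.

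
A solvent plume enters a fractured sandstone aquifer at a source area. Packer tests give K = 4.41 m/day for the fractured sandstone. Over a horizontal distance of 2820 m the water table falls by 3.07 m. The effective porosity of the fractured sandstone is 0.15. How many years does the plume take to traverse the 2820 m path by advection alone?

Hydraulic gradient i = Δh / L = 3.07 / 2820 = 0.001089.
Darcy flux q = K · i = 4.410 × 0.001089 = 0.004801 m/day.
Seepage velocity v = q / n_e = 0.004801 / 0.15 = 0.03201 m/day.
Travel time t = L / v = 2820 / 0.03201 = 88107 days = 241.2 years.

241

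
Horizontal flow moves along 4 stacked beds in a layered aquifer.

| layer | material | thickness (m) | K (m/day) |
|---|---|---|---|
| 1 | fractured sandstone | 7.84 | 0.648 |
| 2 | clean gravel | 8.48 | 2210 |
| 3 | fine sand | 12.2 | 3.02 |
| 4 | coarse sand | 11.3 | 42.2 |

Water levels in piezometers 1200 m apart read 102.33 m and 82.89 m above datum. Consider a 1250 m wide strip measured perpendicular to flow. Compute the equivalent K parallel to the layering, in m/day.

Flow is parallel to layering, so each bed carries its own Darcy discharge and the transmissivities add.
Σ(K_i·b_i) = 0.648×7.84 + 2210×8.48 + 3.02×12.2 + 42.2×11.3 = 19260 m²/day.
Total thickness b = 39.82 m, so K_eq = Σ(K_i·b_i)/b = 483.7 m/day.

484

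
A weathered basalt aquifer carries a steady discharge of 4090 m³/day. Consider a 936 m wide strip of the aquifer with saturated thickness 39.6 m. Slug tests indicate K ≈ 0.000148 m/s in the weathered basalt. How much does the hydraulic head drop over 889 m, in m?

7.67

Convert K: 0.000148 m/s × 86400 = 12.79 m/day.
Cross-sectional area A = 936 × 39.6 = 37066 m².
From Q = K·A·i, i = Q / (K·A) = 4090 / (12.79 × 37066) = 0.008629.
Head loss Δh = i · L = 0.008629 × 889 = 7.671 m.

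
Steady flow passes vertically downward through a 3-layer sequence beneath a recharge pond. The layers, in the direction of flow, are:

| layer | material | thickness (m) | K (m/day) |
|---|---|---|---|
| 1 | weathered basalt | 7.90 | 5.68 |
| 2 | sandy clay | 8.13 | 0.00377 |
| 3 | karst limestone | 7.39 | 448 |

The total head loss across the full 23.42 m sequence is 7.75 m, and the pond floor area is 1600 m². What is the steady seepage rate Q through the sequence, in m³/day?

Flow is perpendicular to layering, so the layers act in series and the equivalent K is the thickness-weighted harmonic mean.
Total thickness L = 7.90 + 8.13 + 7.39 = 23.42 m.
Σ(b_i/K_i) = 7.90/5.68 + 8.13/0.00377 + 7.39/448 = 2158 d.
K_eq = L / Σ(b_i/K_i) = 23.42 / 2158 = 0.01085 m/day.
Q = K_eq · A · (Δh/L) = 0.01085 × 1600 × (7.75/23.42) = 5.746 m³/day.

5.75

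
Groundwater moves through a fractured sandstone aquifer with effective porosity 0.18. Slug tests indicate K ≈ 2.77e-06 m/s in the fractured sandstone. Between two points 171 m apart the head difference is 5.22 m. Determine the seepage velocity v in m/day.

0.0406

Convert K: 2.77e-06 m/s × 86400 = 0.2393 m/day.
Hydraulic gradient i = Δh / L = 5.22 / 171 = 0.03053.
Darcy flux q = K · i = 0.2393 × 0.03053 = 0.007306 m/day.
Seepage velocity v = q / n_e = 0.007306 / 0.18 = 0.04059 m/day.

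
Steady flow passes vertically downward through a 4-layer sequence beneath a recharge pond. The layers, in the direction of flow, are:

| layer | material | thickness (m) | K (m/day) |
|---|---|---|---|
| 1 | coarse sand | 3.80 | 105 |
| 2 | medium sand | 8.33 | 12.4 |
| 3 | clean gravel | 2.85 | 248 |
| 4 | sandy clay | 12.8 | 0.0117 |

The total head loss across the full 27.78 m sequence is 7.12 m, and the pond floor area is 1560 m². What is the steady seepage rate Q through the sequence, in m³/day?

10.1

Flow is perpendicular to layering, so the layers act in series and the equivalent K is the thickness-weighted harmonic mean.
Total thickness L = 3.80 + 8.33 + 2.85 + 12.8 = 27.78 m.
Σ(b_i/K_i) = 3.80/105 + 8.33/12.4 + 2.85/248 + 12.8/0.0117 = 1095 d.
K_eq = L / Σ(b_i/K_i) = 27.78 / 1095 = 0.02538 m/day.
Q = K_eq · A · (Δh/L) = 0.02538 × 1560 × (7.12/27.78) = 10.15 m³/day.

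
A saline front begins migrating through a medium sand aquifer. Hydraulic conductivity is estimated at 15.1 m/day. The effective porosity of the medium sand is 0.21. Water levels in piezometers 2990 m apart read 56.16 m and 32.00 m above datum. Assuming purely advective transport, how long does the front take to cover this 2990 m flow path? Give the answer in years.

Hydraulic gradient i = (56.16 − 32.00) / 2990 = 24.16 / 2990 = 0.008080.
Darcy flux q = K · i = 15.10 × 0.008080 = 0.1220 m/day.
Seepage velocity v = q / n_e = 0.1220 / 0.21 = 0.5810 m/day.
Travel time t = L / v = 2990 / 0.5810 = 5146 days = 14.09 years.

14.1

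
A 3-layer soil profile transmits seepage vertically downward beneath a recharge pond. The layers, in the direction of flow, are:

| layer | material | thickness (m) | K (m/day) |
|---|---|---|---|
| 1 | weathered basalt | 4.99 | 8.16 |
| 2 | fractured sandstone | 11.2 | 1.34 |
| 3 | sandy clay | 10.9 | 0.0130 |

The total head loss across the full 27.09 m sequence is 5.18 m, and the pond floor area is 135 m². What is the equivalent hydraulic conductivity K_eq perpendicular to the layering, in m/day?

Flow is perpendicular to layering, so the layers act in series and the equivalent K is the thickness-weighted harmonic mean.
Total thickness L = 4.99 + 11.2 + 10.9 = 27.09 m.
Σ(b_i/K_i) = 4.99/8.16 + 11.2/1.34 + 10.9/0.0130 = 847.4 d.
K_eq = L / Σ(b_i/K_i) = 27.09 / 847.4 = 0.03197 m/day.

0.0320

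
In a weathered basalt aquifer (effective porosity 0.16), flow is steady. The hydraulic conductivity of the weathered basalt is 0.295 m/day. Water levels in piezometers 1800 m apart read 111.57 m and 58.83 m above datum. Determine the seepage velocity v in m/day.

Hydraulic gradient i = (111.57 − 58.83) / 1800 = 52.74 / 1800 = 0.02930.
Darcy flux q = K · i = 0.2950 × 0.02930 = 0.008644 m/day.
Seepage velocity v = q / n_e = 0.008644 / 0.16 = 0.05402 m/day.

0.0540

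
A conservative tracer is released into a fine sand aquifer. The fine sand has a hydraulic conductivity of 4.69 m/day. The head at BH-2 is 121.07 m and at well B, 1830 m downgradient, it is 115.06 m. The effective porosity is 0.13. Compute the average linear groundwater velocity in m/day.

Hydraulic gradient i = (121.07 − 115.06) / 1830 = 6.01 / 1830 = 0.003284.
Darcy flux q = K · i = 4.690 × 0.003284 = 0.01540 m/day.
Seepage velocity v = q / n_e = 0.01540 / 0.13 = 0.1185 m/day.

0.118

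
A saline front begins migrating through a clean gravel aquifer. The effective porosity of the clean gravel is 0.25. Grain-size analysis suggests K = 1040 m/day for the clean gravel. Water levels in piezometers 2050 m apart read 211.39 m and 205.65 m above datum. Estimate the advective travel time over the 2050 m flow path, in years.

0.482

Hydraulic gradient i = (211.39 − 205.65) / 2050 = 5.74 / 2050 = 0.002800.
Darcy flux q = K · i = 1040 × 0.002800 = 2.912 m/day.
Seepage velocity v = q / n_e = 2.912 / 0.25 = 11.65 m/day.
Travel time t = L / v = 2050 / 11.65 = 176.0 days = 0.4819 years.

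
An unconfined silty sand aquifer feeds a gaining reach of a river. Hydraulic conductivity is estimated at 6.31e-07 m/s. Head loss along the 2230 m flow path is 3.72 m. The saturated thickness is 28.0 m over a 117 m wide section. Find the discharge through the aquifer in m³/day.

Convert K: 6.31e-07 m/s × 86400 = 0.05452 m/day.
Cross-sectional area A = 117 × 28.0 = 3276 m².
Hydraulic gradient i = Δh / L = 3.72 / 2230 = 0.001668.
Darcy's law: Q = K · A · i = 0.05452 × 3276 × 0.001668 = 0.2979 m³/day.

0.298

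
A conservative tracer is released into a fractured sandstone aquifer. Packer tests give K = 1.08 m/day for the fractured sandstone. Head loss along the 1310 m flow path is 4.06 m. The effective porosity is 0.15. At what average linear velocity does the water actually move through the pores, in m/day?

Hydraulic gradient i = Δh / L = 4.06 / 1310 = 0.003099.
Darcy flux q = K · i = 1.080 × 0.003099 = 0.003347 m/day.
Seepage velocity v = q / n_e = 0.003347 / 0.15 = 0.02231 m/day.

0.0223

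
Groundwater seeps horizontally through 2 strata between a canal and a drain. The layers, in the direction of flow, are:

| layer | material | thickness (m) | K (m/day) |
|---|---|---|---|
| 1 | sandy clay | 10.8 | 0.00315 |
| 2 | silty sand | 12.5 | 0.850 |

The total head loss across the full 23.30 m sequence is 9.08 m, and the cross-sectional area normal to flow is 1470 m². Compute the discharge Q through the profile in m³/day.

Flow is perpendicular to layering, so the layers act in series and the equivalent K is the thickness-weighted harmonic mean.
Total thickness L = 10.8 + 12.5 = 23.30 m.
Σ(b_i/K_i) = 10.8/0.00315 + 12.5/0.850 = 3443 d.
K_eq = L / Σ(b_i/K_i) = 23.30 / 3443 = 0.006767 m/day.
Q = K_eq · A · (Δh/L) = 0.006767 × 1470 × (9.08/23.30) = 3.876 m³/day.

3.88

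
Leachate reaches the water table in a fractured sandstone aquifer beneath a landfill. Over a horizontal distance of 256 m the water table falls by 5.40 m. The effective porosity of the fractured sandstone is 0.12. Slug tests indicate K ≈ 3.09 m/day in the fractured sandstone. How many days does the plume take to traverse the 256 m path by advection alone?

471

Hydraulic gradient i = Δh / L = 5.40 / 256 = 0.02109.
Darcy flux q = K · i = 3.090 × 0.02109 = 0.06518 m/day.
Seepage velocity v = q / n_e = 0.06518 / 0.12 = 0.5432 m/day.
Travel time t = L / v = 256 / 0.5432 = 471.3 days.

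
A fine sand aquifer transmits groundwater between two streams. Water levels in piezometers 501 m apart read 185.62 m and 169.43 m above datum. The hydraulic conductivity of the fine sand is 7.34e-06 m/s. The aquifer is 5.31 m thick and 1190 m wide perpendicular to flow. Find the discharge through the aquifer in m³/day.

Convert K: 7.34e-06 m/s × 86400 = 0.6342 m/day.
Cross-sectional area A = 1190 × 5.31 = 6319 m².
Hydraulic gradient i = (185.62 − 169.43) / 501 = 16.19 / 501 = 0.03232.
Darcy's law: Q = K · A · i = 0.6342 × 6319 × 0.03232 = 129.5 m³/day.

129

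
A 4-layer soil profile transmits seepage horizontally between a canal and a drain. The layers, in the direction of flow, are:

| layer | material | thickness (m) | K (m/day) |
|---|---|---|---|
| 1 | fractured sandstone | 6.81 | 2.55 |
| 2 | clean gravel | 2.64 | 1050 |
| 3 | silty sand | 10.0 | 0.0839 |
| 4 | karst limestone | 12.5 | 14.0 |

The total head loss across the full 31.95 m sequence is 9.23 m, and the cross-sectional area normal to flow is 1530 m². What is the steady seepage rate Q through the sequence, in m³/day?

Flow is perpendicular to layering, so the layers act in series and the equivalent K is the thickness-weighted harmonic mean.
Total thickness L = 6.81 + 2.64 + 10.0 + 12.5 = 31.95 m.
Σ(b_i/K_i) = 6.81/2.55 + 2.64/1050 + 10.0/0.0839 + 12.5/14.0 = 122.8 d.
K_eq = L / Σ(b_i/K_i) = 31.95 / 122.8 = 0.2603 m/day.
Q = K_eq · A · (Δh/L) = 0.2603 × 1530 × (9.23/31.95) = 115.0 m³/day.

115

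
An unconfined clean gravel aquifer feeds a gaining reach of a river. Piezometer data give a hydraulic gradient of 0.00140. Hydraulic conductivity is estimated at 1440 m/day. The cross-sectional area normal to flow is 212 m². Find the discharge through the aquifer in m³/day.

Hydraulic gradient i = 0.00140.
Darcy's law: Q = K · A · i = 1440 × 212.0 × 0.001400 = 427.4 m³/day.

427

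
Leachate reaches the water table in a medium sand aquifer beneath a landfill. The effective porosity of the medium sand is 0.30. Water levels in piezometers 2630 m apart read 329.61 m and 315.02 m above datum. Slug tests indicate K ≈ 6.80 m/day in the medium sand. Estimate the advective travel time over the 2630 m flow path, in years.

Hydraulic gradient i = (329.61 − 315.02) / 2630 = 14.59 / 2630 = 0.005548.
Darcy flux q = K · i = 6.800 × 0.005548 = 0.03772 m/day.
Seepage velocity v = q / n_e = 0.03772 / 0.30 = 0.1257 m/day.
Travel time t = L / v = 2630 / 0.1257 = 20916 days = 57.26 years.

57.3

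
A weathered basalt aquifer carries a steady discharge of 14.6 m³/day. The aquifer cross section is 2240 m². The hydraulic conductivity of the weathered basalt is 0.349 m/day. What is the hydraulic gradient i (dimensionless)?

0.0187

From Q = K·A·i, i = Q / (K·A) = 14.6 / (0.3490 × 2240) = 0.01868.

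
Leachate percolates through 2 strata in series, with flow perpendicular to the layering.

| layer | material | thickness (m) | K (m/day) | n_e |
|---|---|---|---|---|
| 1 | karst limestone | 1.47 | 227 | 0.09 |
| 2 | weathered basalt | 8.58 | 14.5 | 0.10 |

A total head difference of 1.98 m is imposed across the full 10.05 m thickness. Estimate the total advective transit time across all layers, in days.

0.299

With flow normal to the layers, continuity requires the same specific discharge q through every layer.
Σ(b_i/K_i) = 1.47/227 + 8.58/14.5 = 0.5982 d.
q = Δh / Σ(b_i/K_i) = 1.98 / 0.5982 = 3.310 m/day.
In each layer the seepage velocity is v_i = q/n_i, so the layer transit time is t_i = b_i·n_i / q:
  layer 1 (karst limestone): t_1 = 1.47 × 0.09 / 3.310 = 0.03997 d
  layer 2 (weathered basalt): t_2 = 8.58 × 0.10 / 3.310 = 0.2592 d
Total t = Σ t_i = 0.2992 days.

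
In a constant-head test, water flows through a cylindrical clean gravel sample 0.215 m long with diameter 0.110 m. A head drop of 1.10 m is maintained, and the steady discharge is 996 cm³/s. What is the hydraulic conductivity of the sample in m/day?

1770

Cross-sectional area A = π·(d/2)² = π × (0.110/2)² = 0.009503 m².
Convert discharge: 996 cm³/s = 0.0009960 m³/s.
Darcy's law rearranged: K = Q·L / (A·Δh) = 0.0009960 × 0.215 / (0.009503 × 1.10) = 0.02048 m/s = 1770 m/day.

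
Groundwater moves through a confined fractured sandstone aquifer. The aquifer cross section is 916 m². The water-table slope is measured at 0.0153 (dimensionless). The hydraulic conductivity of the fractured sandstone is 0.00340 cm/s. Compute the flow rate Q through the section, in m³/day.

41.2

Convert K: 0.00340 cm/s × 864 = 2.938 m/day.
Hydraulic gradient i = 0.0153.
Darcy's law: Q = K · A · i = 2.938 × 916.0 × 0.01530 = 41.17 m³/day.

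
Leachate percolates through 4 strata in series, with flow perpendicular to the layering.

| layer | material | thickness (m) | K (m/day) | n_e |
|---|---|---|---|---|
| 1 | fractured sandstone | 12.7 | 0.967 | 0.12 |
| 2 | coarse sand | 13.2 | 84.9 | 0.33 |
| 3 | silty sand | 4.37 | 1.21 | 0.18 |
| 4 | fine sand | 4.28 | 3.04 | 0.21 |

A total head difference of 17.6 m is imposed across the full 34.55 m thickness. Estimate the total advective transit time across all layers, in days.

With flow normal to the layers, continuity requires the same specific discharge q through every layer.
Σ(b_i/K_i) = 12.7/0.967 + 13.2/84.9 + 4.37/1.21 + 4.28/3.04 = 18.31 d.
q = Δh / Σ(b_i/K_i) = 17.6 / 18.31 = 0.9613 m/day.
In each layer the seepage velocity is v_i = q/n_i, so the layer transit time is t_i = b_i·n_i / q:
  layer 1 (fractured sandstone): t_1 = 12.7 × 0.12 / 0.9613 = 1.585 d
  layer 2 (coarse sand): t_2 = 13.2 × 0.33 / 0.9613 = 4.531 d
  layer 3 (silty sand): t_3 = 4.37 × 0.18 / 0.9613 = 0.8183 d
  layer 4 (fine sand): t_4 = 4.28 × 0.21 / 0.9613 = 0.9350 d
Total t = Σ t_i = 7.870 days.

7.87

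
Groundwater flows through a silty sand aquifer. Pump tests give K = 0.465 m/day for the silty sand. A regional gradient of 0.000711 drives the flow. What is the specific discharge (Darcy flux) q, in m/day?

0.000331

Hydraulic gradient i = 0.000711.
Specific discharge q = K · i = 0.4650 × 0.0007110 = 0.0003306 m/day.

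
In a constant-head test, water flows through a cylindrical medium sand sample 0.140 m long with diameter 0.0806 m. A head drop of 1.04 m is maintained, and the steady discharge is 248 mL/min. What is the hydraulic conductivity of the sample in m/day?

9.42

Cross-sectional area A = π·(d/2)² = π × (0.0806/2)² = 0.005102 m².
Convert discharge: 248 mL/min = 4.133e-06 m³/s.
Darcy's law rearranged: K = Q·L / (A·Δh) = 4.133e-06 × 0.140 / (0.005102 × 1.04) = 0.0001091 m/s = 9.422 m/day.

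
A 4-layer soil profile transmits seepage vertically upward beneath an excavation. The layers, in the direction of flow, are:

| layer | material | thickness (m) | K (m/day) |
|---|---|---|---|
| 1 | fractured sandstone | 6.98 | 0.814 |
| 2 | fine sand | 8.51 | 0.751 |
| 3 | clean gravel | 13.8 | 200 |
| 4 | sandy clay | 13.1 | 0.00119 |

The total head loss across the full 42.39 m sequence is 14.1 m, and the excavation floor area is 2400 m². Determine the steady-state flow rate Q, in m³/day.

Flow is perpendicular to layering, so the layers act in series and the equivalent K is the thickness-weighted harmonic mean.
Total thickness L = 6.98 + 8.51 + 13.8 + 13.1 = 42.39 m.
Σ(b_i/K_i) = 6.98/0.814 + 8.51/0.751 + 13.8/200 + 13.1/0.00119 = 11028 d.
K_eq = L / Σ(b_i/K_i) = 42.39 / 11028 = 0.003844 m/day.
Q = K_eq · A · (Δh/L) = 0.003844 × 2400 × (14.1/42.39) = 3.068 m³/day.

3.07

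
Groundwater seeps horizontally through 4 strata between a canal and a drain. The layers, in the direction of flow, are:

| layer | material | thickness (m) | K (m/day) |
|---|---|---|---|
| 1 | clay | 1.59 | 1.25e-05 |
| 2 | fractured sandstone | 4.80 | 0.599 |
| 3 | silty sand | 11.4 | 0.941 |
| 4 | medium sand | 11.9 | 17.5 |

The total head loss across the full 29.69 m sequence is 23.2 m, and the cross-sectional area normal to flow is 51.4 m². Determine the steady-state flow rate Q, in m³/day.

0.00937

Flow is perpendicular to layering, so the layers act in series and the equivalent K is the thickness-weighted harmonic mean.
Total thickness L = 1.59 + 4.80 + 11.4 + 11.9 = 29.69 m.
Σ(b_i/K_i) = 1.59/1.25e-05 + 4.80/0.599 + 11.4/0.941 + 11.9/17.5 = 1.272e+05 d.
K_eq = L / Σ(b_i/K_i) = 29.69 / 1.272e+05 = 0.0002334 m/day.
Q = K_eq · A · (Δh/L) = 0.0002334 × 51.4 × (23.2/29.69) = 0.009373 m³/day.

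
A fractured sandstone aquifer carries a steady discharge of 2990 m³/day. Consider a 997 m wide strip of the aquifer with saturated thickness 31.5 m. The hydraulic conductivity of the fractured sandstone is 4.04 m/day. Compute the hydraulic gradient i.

0.0236

Cross-sectional area A = 997 × 31.5 = 31406 m².
From Q = K·A·i, i = Q / (K·A) = 2990 / (4.040 × 31406) = 0.02357.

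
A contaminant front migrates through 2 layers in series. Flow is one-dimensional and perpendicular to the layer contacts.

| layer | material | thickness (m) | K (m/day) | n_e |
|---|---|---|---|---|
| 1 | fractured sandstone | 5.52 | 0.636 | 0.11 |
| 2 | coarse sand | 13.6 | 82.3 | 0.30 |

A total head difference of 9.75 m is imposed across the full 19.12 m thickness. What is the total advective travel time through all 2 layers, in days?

4.25

With flow normal to the layers, continuity requires the same specific discharge q through every layer.
Σ(b_i/K_i) = 5.52/0.636 + 13.6/82.3 = 8.844 d.
q = Δh / Σ(b_i/K_i) = 9.75 / 8.844 = 1.102 m/day.
In each layer the seepage velocity is v_i = q/n_i, so the layer transit time is t_i = b_i·n_i / q:
  layer 1 (fractured sandstone): t_1 = 5.52 × 0.11 / 1.102 = 0.5508 d
  layer 2 (coarse sand): t_2 = 13.6 × 0.30 / 1.102 = 3.701 d
Total t = Σ t_i = 4.252 days.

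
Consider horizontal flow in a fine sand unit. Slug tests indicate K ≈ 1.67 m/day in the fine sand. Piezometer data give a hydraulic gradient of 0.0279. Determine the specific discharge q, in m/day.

Hydraulic gradient i = 0.0279.
Specific discharge q = K · i = 1.670 × 0.02790 = 0.04659 m/day.

0.0466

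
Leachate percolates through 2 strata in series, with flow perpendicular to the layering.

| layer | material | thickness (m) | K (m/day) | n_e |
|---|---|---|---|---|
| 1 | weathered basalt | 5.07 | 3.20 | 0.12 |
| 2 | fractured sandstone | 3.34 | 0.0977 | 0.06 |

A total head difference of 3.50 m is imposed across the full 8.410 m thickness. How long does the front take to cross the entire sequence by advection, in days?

8.27

With flow normal to the layers, continuity requires the same specific discharge q through every layer.
Σ(b_i/K_i) = 5.07/3.20 + 3.34/0.0977 = 35.77 d.
q = Δh / Σ(b_i/K_i) = 3.50 / 35.77 = 0.09785 m/day.
In each layer the seepage velocity is v_i = q/n_i, so the layer transit time is t_i = b_i·n_i / q:
  layer 1 (weathered basalt): t_1 = 5.07 × 0.12 / 0.09785 = 6.218 d
  layer 2 (fractured sandstone): t_2 = 3.34 × 0.06 / 0.09785 = 2.048 d
Total t = Σ t_i = 8.266 days.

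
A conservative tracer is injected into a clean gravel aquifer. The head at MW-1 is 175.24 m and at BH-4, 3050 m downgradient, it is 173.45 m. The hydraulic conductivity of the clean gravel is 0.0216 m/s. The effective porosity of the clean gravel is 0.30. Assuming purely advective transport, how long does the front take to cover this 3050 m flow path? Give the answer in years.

Convert K: 0.0216 m/s × 86400 = 1866 m/day.
Hydraulic gradient i = (175.24 − 173.45) / 3050 = 1.79 / 3050 = 0.0005869.
Darcy flux q = K · i = 1866 × 0.0005869 = 1.095 m/day.
Seepage velocity v = q / n_e = 1.095 / 0.30 = 3.651 m/day.
Travel time t = L / v = 3050 / 3.651 = 835.4 days = 2.287 years.

2.29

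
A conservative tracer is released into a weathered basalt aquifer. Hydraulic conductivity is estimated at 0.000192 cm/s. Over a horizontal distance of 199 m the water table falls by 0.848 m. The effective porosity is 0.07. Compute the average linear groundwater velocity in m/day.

Convert K: 0.000192 cm/s × 864 = 0.1659 m/day.
Hydraulic gradient i = Δh / L = 0.848 / 199 = 0.004261.
Darcy flux q = K · i = 0.1659 × 0.004261 = 0.0007069 m/day.
Seepage velocity v = q / n_e = 0.0007069 / 0.07 = 0.01010 m/day.

0.0101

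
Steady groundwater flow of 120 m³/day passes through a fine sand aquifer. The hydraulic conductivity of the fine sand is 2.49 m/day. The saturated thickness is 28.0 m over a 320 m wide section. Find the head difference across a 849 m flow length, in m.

Cross-sectional area A = 320 × 28.0 = 8960 m².
From Q = K·A·i, i = Q / (K·A) = 120 / (2.490 × 8960) = 0.005379.
Head loss Δh = i · L = 0.005379 × 849 = 4.566 m.

4.57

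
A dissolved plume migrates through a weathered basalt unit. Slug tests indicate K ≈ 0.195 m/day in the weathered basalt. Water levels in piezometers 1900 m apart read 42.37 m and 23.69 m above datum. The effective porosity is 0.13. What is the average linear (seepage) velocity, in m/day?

0.0147

Hydraulic gradient i = (42.37 − 23.69) / 1900 = 18.68 / 1900 = 0.009832.
Darcy flux q = K · i = 0.1950 × 0.009832 = 0.001917 m/day.
Seepage velocity v = q / n_e = 0.001917 / 0.13 = 0.01475 m/day.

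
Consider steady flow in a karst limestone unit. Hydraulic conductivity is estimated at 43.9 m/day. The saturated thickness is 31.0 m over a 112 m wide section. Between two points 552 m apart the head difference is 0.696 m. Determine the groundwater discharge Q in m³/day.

Cross-sectional area A = 112 × 31.0 = 3472 m².
Hydraulic gradient i = Δh / L = 0.696 / 552 = 0.001261.
Darcy's law: Q = K · A · i = 43.90 × 3472 × 0.001261 = 192.2 m³/day.

192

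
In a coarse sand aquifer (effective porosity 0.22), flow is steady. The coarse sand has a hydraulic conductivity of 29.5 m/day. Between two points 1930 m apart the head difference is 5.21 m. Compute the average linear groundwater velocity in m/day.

Hydraulic gradient i = Δh / L = 5.21 / 1930 = 0.002699.
Darcy flux q = K · i = 29.50 × 0.002699 = 0.07963 m/day.
Seepage velocity v = q / n_e = 0.07963 / 0.22 = 0.3620 m/day.

0.362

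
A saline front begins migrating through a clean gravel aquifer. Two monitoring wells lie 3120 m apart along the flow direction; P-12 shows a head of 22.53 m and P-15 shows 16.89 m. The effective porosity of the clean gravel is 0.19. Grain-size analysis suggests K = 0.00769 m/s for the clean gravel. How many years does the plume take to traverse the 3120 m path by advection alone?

1.35

Convert K: 0.00769 m/s × 86400 = 664.4 m/day.
Hydraulic gradient i = (22.53 − 16.89) / 3120 = 5.64 / 3120 = 0.001808.
Darcy flux q = K · i = 664.4 × 0.001808 = 1.201 m/day.
Seepage velocity v = q / n_e = 1.201 / 0.19 = 6.321 m/day.
Travel time t = L / v = 3120 / 6.321 = 493.6 days = 1.351 years.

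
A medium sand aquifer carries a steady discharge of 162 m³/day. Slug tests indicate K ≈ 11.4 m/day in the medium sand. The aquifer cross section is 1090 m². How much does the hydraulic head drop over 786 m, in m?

10.2

From Q = K·A·i, i = Q / (K·A) = 162 / (11.40 × 1090) = 0.01304.
Head loss Δh = i · L = 0.01304 × 786 = 10.25 m.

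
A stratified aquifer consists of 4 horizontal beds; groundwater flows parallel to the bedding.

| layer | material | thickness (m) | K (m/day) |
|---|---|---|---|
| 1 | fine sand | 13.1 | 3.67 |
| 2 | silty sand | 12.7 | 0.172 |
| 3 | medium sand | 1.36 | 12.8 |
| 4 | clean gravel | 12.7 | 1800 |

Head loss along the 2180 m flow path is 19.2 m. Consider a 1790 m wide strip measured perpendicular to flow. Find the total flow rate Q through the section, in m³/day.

Flow is parallel to layering, so each bed carries its own Darcy discharge and the transmissivities add.
Σ(K_i·b_i) = 3.67×13.1 + 0.172×12.7 + 12.8×1.36 + 1800×12.7 = 22928 m²/day.
Hydraulic gradient i = Δh / L = 19.2 / 2180 = 0.008807.
Q = Σ(K_i·b_i) · W · i = 22928 × 1790 × 0.008807 = 3.615e+05 m³/day.

361000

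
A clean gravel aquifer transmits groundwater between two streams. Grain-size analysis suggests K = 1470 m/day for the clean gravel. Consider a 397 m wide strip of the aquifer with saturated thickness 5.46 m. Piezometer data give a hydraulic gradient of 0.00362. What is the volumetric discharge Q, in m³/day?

Cross-sectional area A = 397 × 5.46 = 2168 m².
Hydraulic gradient i = 0.00362.
Darcy's law: Q = K · A · i = 1470 × 2168 × 0.003620 = 11535 m³/day.

11500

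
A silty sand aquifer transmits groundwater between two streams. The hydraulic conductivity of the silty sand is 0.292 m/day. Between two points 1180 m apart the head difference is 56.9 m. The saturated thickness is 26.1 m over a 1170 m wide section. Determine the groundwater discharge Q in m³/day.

Cross-sectional area A = 1170 × 26.1 = 30537 m².
Hydraulic gradient i = Δh / L = 56.9 / 1180 = 0.04822.
Darcy's law: Q = K · A · i = 0.2920 × 30537 × 0.04822 = 430.0 m³/day.

430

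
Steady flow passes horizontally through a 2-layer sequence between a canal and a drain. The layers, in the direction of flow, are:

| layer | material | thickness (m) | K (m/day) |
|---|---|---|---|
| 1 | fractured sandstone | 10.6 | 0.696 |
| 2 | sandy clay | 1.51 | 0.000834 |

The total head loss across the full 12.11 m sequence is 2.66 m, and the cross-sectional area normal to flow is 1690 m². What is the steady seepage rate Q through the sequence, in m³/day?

Flow is perpendicular to layering, so the layers act in series and the equivalent K is the thickness-weighted harmonic mean.
Total thickness L = 10.6 + 1.51 = 12.11 m.
Σ(b_i/K_i) = 10.6/0.696 + 1.51/0.000834 = 1826 d.
K_eq = L / Σ(b_i/K_i) = 12.11 / 1826 = 0.006633 m/day.
Q = K_eq · A · (Δh/L) = 0.006633 × 1690 × (2.66/12.11) = 2.462 m³/day.

2.46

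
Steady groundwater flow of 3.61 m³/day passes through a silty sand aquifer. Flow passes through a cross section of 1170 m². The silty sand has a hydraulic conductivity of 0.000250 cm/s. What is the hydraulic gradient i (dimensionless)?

0.0143

Convert K: 0.000250 cm/s × 864 = 0.2160 m/day.
From Q = K·A·i, i = Q / (K·A) = 3.61 / (0.2160 × 1170) = 0.01428.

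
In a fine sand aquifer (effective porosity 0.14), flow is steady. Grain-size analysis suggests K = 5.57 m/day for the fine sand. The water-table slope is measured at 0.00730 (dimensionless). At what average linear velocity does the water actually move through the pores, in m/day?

0.290

Hydraulic gradient i = 0.00730.
Darcy flux q = K · i = 5.570 × 0.007300 = 0.04066 m/day.
Seepage velocity v = q / n_e = 0.04066 / 0.14 = 0.2904 m/day.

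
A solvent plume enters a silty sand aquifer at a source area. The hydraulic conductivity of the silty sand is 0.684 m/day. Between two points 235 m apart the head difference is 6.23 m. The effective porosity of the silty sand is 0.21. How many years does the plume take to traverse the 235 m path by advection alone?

7.45

Hydraulic gradient i = Δh / L = 6.23 / 235 = 0.02651.
Darcy flux q = K · i = 0.6840 × 0.02651 = 0.01813 m/day.
Seepage velocity v = q / n_e = 0.01813 / 0.21 = 0.08635 m/day.
Travel time t = L / v = 235 / 0.08635 = 2722 days = 7.451 years.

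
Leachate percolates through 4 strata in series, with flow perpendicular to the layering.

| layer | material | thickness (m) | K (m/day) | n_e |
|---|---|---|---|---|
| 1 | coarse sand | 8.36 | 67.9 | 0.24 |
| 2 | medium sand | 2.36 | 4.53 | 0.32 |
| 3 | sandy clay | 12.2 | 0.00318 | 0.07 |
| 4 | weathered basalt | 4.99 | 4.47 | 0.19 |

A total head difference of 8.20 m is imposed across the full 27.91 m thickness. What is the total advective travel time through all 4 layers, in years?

With flow normal to the layers, continuity requires the same specific discharge q through every layer.
Σ(b_i/K_i) = 8.36/67.9 + 2.36/4.53 + 12.2/0.00318 + 4.99/4.47 = 3838 d.
q = Δh / Σ(b_i/K_i) = 8.20 / 3838 = 0.002136 m/day.
In each layer the seepage velocity is v_i = q/n_i, so the layer transit time is t_i = b_i·n_i / q:
  layer 1 (coarse sand): t_1 = 8.36 × 0.24 / 0.002136 = 939.2 d
  layer 2 (medium sand): t_2 = 2.36 × 0.32 / 0.002136 = 353.5 d
  layer 3 (sandy clay): t_3 = 12.2 × 0.07 / 0.002136 = 399.7 d
  layer 4 (weathered basalt): t_4 = 4.99 × 0.19 / 0.002136 = 443.8 d
Total t = Σ t_i = 2136 days = 5.849 years.

5.85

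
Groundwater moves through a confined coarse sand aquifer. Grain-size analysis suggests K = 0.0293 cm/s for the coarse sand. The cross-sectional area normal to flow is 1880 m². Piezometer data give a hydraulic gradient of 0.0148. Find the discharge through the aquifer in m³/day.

Convert K: 0.0293 cm/s × 864 = 25.32 m/day.
Hydraulic gradient i = 0.0148.
Darcy's law: Q = K · A · i = 25.32 × 1880 × 0.01480 = 704.4 m³/day.

704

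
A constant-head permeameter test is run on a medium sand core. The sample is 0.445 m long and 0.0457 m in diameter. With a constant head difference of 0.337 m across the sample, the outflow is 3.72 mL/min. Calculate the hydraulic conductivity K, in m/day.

Cross-sectional area A = π·(d/2)² = π × (0.0457/2)² = 0.001640 m².
Convert discharge: 3.72 mL/min = 6.200e-08 m³/s.
Darcy's law rearranged: K = Q·L / (A·Δh) = 6.200e-08 × 0.445 / (0.001640 × 0.337) = 4.991e-05 m/s = 4.312 m/day.

4.31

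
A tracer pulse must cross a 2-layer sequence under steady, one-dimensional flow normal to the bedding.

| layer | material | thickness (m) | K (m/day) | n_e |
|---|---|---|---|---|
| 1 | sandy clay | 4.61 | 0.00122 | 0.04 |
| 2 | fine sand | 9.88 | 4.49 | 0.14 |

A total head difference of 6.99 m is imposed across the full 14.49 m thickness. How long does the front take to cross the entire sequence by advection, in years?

With flow normal to the layers, continuity requires the same specific discharge q through every layer.
Σ(b_i/K_i) = 4.61/0.00122 + 9.88/4.49 = 3781 d.
q = Δh / Σ(b_i/K_i) = 6.99 / 3781 = 0.001849 m/day.
In each layer the seepage velocity is v_i = q/n_i, so the layer transit time is t_i = b_i·n_i / q:
  layer 1 (sandy clay): t_1 = 4.61 × 0.04 / 0.001849 = 99.74 d
  layer 2 (fine sand): t_2 = 9.88 × 0.14 / 0.001849 = 748.2 d
Total t = Σ t_i = 847.9 days = 2.321 years.

2.32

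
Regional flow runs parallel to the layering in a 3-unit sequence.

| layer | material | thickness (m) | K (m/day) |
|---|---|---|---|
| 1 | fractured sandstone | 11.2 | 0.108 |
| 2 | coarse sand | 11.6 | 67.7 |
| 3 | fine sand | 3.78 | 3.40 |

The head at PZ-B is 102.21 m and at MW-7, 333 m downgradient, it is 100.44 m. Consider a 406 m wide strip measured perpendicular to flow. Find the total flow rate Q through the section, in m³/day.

1730

Flow is parallel to layering, so each bed carries its own Darcy discharge and the transmissivities add.
Σ(K_i·b_i) = 0.108×11.2 + 67.7×11.6 + 3.40×3.78 = 799.4 m²/day.
Hydraulic gradient i = (102.21 − 100.44) / 333 = 1.77 / 333 = 0.005315.
Q = Σ(K_i·b_i) · W · i = 799.4 × 406 × 0.005315 = 1725 m³/day.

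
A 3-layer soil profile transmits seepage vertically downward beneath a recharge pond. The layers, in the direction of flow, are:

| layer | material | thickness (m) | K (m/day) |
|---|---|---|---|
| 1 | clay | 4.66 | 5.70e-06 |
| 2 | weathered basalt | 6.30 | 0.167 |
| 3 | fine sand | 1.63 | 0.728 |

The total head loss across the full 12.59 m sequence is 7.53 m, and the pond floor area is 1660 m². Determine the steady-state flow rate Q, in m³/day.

Flow is perpendicular to layering, so the layers act in series and the equivalent K is the thickness-weighted harmonic mean.
Total thickness L = 4.66 + 6.30 + 1.63 = 12.59 m.
Σ(b_i/K_i) = 4.66/5.70e-06 + 6.30/0.167 + 1.63/0.728 = 8.176e+05 d.
K_eq = L / Σ(b_i/K_i) = 12.59 / 8.176e+05 = 1.540e-05 m/day.
Q = K_eq · A · (Δh/L) = 1.540e-05 × 1660 × (7.53/12.59) = 0.01529 m³/day.

0.0153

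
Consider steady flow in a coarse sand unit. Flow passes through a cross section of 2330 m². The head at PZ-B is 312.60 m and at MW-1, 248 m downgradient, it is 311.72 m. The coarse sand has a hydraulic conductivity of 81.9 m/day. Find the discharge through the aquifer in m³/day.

677

Hydraulic gradient i = (312.60 − 311.72) / 248 = 0.88 / 248 = 0.003548.
Darcy's law: Q = K · A · i = 81.90 × 2330 × 0.003548 = 677.1 m³/day.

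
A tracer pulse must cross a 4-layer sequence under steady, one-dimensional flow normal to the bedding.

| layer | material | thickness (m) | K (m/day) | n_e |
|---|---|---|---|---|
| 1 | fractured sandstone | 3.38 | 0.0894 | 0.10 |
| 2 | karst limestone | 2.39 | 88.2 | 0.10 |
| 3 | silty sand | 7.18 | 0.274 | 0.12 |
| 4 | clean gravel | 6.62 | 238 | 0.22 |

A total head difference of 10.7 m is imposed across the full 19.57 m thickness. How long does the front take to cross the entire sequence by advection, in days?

17.3

With flow normal to the layers, continuity requires the same specific discharge q through every layer.
Σ(b_i/K_i) = 3.38/0.0894 + 2.39/88.2 + 7.18/0.274 + 6.62/238 = 64.07 d.
q = Δh / Σ(b_i/K_i) = 10.7 / 64.07 = 0.1670 m/day.
In each layer the seepage velocity is v_i = q/n_i, so the layer transit time is t_i = b_i·n_i / q:
  layer 1 (fractured sandstone): t_1 = 3.38 × 0.10 / 0.1670 = 2.024 d
  layer 2 (karst limestone): t_2 = 2.39 × 0.10 / 0.1670 = 1.431 d
  layer 3 (silty sand): t_3 = 7.18 × 0.12 / 0.1670 = 5.159 d
  layer 4 (clean gravel): t_4 = 6.62 × 0.22 / 0.1670 = 8.720 d
Total t = Σ t_i = 17.33 days.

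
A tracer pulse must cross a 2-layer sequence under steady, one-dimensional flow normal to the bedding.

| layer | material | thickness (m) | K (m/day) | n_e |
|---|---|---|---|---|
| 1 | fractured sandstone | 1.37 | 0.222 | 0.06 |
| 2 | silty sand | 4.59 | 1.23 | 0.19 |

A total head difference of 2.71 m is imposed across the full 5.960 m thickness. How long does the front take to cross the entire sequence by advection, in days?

3.49

With flow normal to the layers, continuity requires the same specific discharge q through every layer.
Σ(b_i/K_i) = 1.37/0.222 + 4.59/1.23 = 9.903 d.
q = Δh / Σ(b_i/K_i) = 2.71 / 9.903 = 0.2737 m/day.
In each layer the seepage velocity is v_i = q/n_i, so the layer transit time is t_i = b_i·n_i / q:
  layer 1 (fractured sandstone): t_1 = 1.37 × 0.06 / 0.2737 = 0.3004 d
  layer 2 (silty sand): t_2 = 4.59 × 0.19 / 0.2737 = 3.187 d
Total t = Σ t_i = 3.487 days.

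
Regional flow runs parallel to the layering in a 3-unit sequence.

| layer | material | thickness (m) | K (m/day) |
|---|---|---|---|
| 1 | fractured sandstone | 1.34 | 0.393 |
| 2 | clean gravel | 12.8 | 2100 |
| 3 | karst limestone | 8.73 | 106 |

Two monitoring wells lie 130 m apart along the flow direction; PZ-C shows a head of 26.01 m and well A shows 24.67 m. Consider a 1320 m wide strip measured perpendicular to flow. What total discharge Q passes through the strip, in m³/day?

378000

Flow is parallel to layering, so each bed carries its own Darcy discharge and the transmissivities add.
Σ(K_i·b_i) = 0.393×1.34 + 2100×12.8 + 106×8.73 = 27806 m²/day.
Hydraulic gradient i = (26.01 − 24.67) / 130 = 1.34 / 130 = 0.01031.
Q = Σ(K_i·b_i) · W · i = 27806 × 1320 × 0.01031 = 3.783e+05 m³/day.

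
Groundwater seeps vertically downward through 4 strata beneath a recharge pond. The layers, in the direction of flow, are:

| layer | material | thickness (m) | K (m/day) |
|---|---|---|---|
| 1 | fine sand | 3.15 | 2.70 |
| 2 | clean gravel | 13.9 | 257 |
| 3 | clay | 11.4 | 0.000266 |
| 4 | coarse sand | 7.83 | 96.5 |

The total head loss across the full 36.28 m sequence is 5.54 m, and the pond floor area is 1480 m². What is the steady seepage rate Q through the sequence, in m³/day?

0.191

Flow is perpendicular to layering, so the layers act in series and the equivalent K is the thickness-weighted harmonic mean.
Total thickness L = 3.15 + 13.9 + 11.4 + 7.83 = 36.28 m.
Σ(b_i/K_i) = 3.15/2.70 + 13.9/257 + 11.4/0.000266 + 7.83/96.5 = 42858 d.
K_eq = L / Σ(b_i/K_i) = 36.28 / 42858 = 0.0008465 m/day.
Q = K_eq · A · (Δh/L) = 0.0008465 × 1480 × (5.54/36.28) = 0.1913 m³/day.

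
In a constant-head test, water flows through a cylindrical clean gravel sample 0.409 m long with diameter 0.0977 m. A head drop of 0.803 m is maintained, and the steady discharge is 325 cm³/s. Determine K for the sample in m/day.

Cross-sectional area A = π·(d/2)² = π × (0.0977/2)² = 0.007497 m².
Convert discharge: 325 cm³/s = 0.0003250 m³/s.
Darcy's law rearranged: K = Q·L / (A·Δh) = 0.0003250 × 0.409 / (0.007497 × 0.803) = 0.02208 m/s = 1908 m/day.

1910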